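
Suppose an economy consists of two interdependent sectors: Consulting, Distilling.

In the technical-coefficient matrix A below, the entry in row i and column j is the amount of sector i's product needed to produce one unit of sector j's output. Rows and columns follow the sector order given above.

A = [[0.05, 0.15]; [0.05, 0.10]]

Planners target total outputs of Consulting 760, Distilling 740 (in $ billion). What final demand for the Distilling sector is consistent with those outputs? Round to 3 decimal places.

I − A =
  [   0.95    -0.15]
  [  -0.05     0.90]
d = (I − A) x:
  d_C = (+0.95)·760 + (-0.15)·740 = 611.000
  d_D = (-0.05)·760 + (+0.90)·740 = 628.000

d_D = 628.000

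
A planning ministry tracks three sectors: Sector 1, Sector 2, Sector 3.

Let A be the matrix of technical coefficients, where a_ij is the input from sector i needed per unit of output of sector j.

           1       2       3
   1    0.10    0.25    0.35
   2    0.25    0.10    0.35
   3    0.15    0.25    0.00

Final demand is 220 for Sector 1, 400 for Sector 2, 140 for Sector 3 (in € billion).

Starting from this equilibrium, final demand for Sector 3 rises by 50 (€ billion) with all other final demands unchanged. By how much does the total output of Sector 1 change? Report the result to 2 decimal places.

I − A =
  [   0.90    -0.25    -0.35]
  [  -0.25     0.90    -0.35]
  [  -0.15    -0.25     1.00]
Cofactors of I−A, C_ij = (−1)^(i+j)·(minor ij) (rows/columns in the sector order above):
  C_11 = (0.90)(1.00) − (-0.35)(-0.25) = 0.8125
  C_12 = −[(-0.25)(1.00) − (-0.35)(-0.15)] = 0.3025
  C_13 = (-0.25)(-0.25) − (0.90)(-0.15) = 0.1975
  C_21 = −[(-0.25)(1.00) − (-0.35)(-0.25)] = 0.3375
  C_22 = (0.90)(1.00) − (-0.35)(-0.15) = 0.8475
  C_23 = −[(0.90)(-0.25) − (-0.25)(-0.15)] = 0.2625
  C_31 = (-0.25)(-0.35) − (-0.35)(0.90) = 0.4025
  C_32 = −[(0.90)(-0.35) − (-0.35)(-0.25)] = 0.4025
  C_33 = (0.90)(0.90) − (-0.25)(-0.25) = 0.7475
det(I−A) = Σ_j (I−A)_1j·C_1j = (0.90)(0.8125) + (-0.25)(0.3025) + (-0.35)(0.1975) = 0.5865
adj(I−A) = Cᵀ =
  [ 0.8125   0.3375   0.4025]
  [ 0.3025   0.8475   0.4025]
  [ 0.1975   0.2625   0.7475]
(I − A)⁻¹ = adj(I−A) / det(I−A) ≈
  [   1.3853     0.5754     0.6863]
  [   0.5158     1.4450     0.6863]
  [   0.3367     0.4476     1.2745]
Δx = (I − A)⁻¹ Δd with Δd having +50 in the Sector 3 component and 0 elsewhere.
So Δx_1 = L_13 · (+50), where L_13 = adj(I−A)_13 / det(I−A) = 0.4025 / 0.5865.
Δx_1 = 0.4025 × (+50) / 0.5865 = 20.125 / 0.5865 ≈ 34.31.

Δx_1 = 34.31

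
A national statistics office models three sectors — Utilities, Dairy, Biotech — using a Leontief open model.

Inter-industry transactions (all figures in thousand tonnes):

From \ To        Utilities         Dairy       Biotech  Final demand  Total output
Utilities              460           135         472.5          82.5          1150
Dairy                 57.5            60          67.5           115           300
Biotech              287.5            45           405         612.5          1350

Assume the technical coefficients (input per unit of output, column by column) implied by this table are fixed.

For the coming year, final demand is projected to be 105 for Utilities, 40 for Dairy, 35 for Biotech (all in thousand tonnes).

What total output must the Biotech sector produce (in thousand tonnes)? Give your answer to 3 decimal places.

Technical coefficients a_ij = z_ij / X_j:
  a_UU = 460/1150 = 0.40, a_DU = 57.5/1150 = 0.05, a_BU = 287.5/1150 = 0.25
  a_UD = 135/300 = 0.45, a_DD = 60/300 = 0.20, a_BD = 45/300 = 0.15
  a_UB = 472.5/1350 = 0.35, a_DB = 67.5/1350 = 0.05, a_BB = 405/1350 = 0.30
I − A =
  [   0.60    -0.45    -0.35]
  [  -0.05     0.80    -0.05]
  [  -0.25    -0.15     0.70]
Cofactors of I−A, C_ij = (−1)^(i+j)·(minor ij) (rows/columns in the sector order above):
  C_11 = (0.80)(0.70) − (-0.05)(-0.15) = 0.5525
  C_12 = −[(-0.05)(0.70) − (-0.05)(-0.25)] = 0.0475
  C_13 = (-0.05)(-0.15) − (0.80)(-0.25) = 0.2075
  C_21 = −[(-0.45)(0.70) − (-0.35)(-0.15)] = 0.3675
  C_22 = (0.60)(0.70) − (-0.35)(-0.25) = 0.3325
  C_23 = −[(0.60)(-0.15) − (-0.45)(-0.25)] = 0.2025
  C_31 = (-0.45)(-0.05) − (-0.35)(0.80) = 0.3025
  C_32 = −[(0.60)(-0.05) − (-0.35)(-0.05)] = 0.0475
  C_33 = (0.60)(0.80) − (-0.45)(-0.05) = 0.4575
det(I−A) = Σ_j (I−A)_1j·C_1j = (0.60)(0.5525) + (-0.45)(0.0475) + (-0.35)(0.2075) = 0.2375
adj(I−A) = Cᵀ =
  [ 0.5525   0.3675   0.3025]
  [ 0.0475   0.3325   0.0475]
  [ 0.2075   0.2025   0.4575]
(I − A)⁻¹ = adj(I−A) / det(I−A) ≈
  [   2.3263     1.5474     1.2737]
  [   0.2000     1.4000     0.2000]
  [   0.8737     0.8526     1.9263]
x = (I − A)⁻¹ d = adj(I−A)·d / det(I−A), with det(I−A) = 0.2375:
  x_U = (0.5525·105 + 0.3675·40 + 0.3025·35) / 0.2375 = 83.30 / 0.2375 ≈ 350.737
  x_D = (0.0475·105 + 0.3325·40 + 0.0475·35) / 0.2375 = 19.95 / 0.2375 = 84.000
  x_B = (0.2075·105 + 0.2025·40 + 0.4575·35) / 0.2375 = 45.90 / 0.2375 ≈ 193.263

x_B = 193.263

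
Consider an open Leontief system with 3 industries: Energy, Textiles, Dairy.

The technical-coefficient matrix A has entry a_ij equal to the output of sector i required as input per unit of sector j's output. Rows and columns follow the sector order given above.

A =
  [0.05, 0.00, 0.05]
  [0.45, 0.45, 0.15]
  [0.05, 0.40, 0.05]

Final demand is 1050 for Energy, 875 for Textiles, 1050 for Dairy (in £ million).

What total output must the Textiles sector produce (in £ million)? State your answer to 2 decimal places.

I − A =
  [   0.95     0.00    -0.05]
  [  -0.45     0.55    -0.15]
  [  -0.05    -0.40     0.95]
Cofactors of I−A, C_ij = (−1)^(i+j)·(minor ij) (rows/columns in the sector order above):
  C_11 = (0.55)(0.95) − (-0.15)(-0.40) = 0.4625
  C_12 = −[(-0.45)(0.95) − (-0.15)(-0.05)] = 0.4350
  C_13 = (-0.45)(-0.40) − (0.55)(-0.05) = 0.2075
  C_21 = −[(0.00)(0.95) − (-0.05)(-0.40)] = 0.0200
  C_22 = (0.95)(0.95) − (-0.05)(-0.05) = 0.9000
  C_23 = −[(0.95)(-0.40) − (0.00)(-0.05)] = 0.3800
  C_31 = (0.00)(-0.15) − (-0.05)(0.55) = 0.0275
  C_32 = −[(0.95)(-0.15) − (-0.05)(-0.45)] = 0.1650
  C_33 = (0.95)(0.55) − (0.00)(-0.45) = 0.5225
det(I−A) = Σ_j (I−A)_1j·C_1j = (0.95)(0.4625) + (0.00)(0.4350) + (-0.05)(0.2075) = 0.4290
adj(I−A) = Cᵀ =
  [ 0.4625   0.0200   0.0275]
  [ 0.4350   0.9000   0.1650]
  [ 0.2075   0.3800   0.5225]
(I − A)⁻¹ = adj(I−A) / det(I−A) ≈
  [   1.0781     0.0466     0.0641]
  [   1.0140     2.0979     0.3846]
  [   0.4837     0.8858     1.2179]
x = (I − A)⁻¹ d = adj(I−A)·d / det(I−A), with det(I−A) = 0.4290:
  x_E = (0.4625·1050 + 0.0200·875 + 0.0275·1050) / 0.4290 = 532.00 / 0.4290 ≈ 1240.09
  x_T = (0.4350·1050 + 0.9000·875 + 0.1650·1050) / 0.4290 = 1417.50 / 0.4290 ≈ 3304.20
  x_D = (0.2075·1050 + 0.3800·875 + 0.5225·1050) / 0.4290 = 1099.00 / 0.4290 ≈ 2561.77

x_T = 3304.20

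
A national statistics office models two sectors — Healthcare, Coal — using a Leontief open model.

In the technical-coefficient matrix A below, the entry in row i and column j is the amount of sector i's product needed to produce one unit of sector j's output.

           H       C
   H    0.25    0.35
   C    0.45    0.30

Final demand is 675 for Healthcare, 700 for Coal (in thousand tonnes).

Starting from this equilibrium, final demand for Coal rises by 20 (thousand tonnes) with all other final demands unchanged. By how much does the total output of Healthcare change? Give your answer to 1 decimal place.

Δx_H = 19.0

I − A =
  [   0.75    -0.35]
  [  -0.45     0.70]
det(I−A) = (0.75)(0.70) − (-0.35)(-0.45) = 0.3675
adj(I−A) = [[0.70, 0.35], [0.45, 0.75]]
(I − A)⁻¹ = adj(I−A) / det(I−A) ≈
  [   1.9048     0.9524]
  [   1.2245     2.0408]
Δx = (I − A)⁻¹ Δd with Δd having +20 in the Coal component and 0 elsewhere.
So Δx_H = L_HC · (+20), where L_HC = adj(I−A)_HC / det(I−A) = 0.35 / 0.3675.
Δx_H = 0.35 × (+20) / 0.3675 = 7.00 / 0.3675 ≈ 19.0.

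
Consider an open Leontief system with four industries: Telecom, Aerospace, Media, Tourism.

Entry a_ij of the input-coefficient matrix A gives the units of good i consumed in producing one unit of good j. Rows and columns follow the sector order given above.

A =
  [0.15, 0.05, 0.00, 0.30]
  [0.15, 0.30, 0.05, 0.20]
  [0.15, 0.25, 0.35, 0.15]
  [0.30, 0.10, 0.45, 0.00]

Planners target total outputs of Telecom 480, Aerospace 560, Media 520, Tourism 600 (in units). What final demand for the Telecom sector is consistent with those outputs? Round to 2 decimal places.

I − A =
  [   0.85    -0.05     0.00    -0.30]
  [  -0.15     0.70    -0.05    -0.20]
  [  -0.15    -0.25     0.65    -0.15]
  [  -0.30    -0.10    -0.45     1.00]
d = (I − A) x:
  d_1 = (+0.85)·480 + (-0.05)·560 + (+0.00)·520 + (-0.30)·600 = 200.00
  d_2 = (-0.15)·480 + (+0.70)·560 + (-0.05)·520 + (-0.20)·600 = 174.00
  d_3 = (-0.15)·480 + (-0.25)·560 + (+0.65)·520 + (-0.15)·600 = 36.00
  d_4 = (-0.30)·480 + (-0.10)·560 + (-0.45)·520 + (+1.00)·600 = 166.00

d_1 = 200.00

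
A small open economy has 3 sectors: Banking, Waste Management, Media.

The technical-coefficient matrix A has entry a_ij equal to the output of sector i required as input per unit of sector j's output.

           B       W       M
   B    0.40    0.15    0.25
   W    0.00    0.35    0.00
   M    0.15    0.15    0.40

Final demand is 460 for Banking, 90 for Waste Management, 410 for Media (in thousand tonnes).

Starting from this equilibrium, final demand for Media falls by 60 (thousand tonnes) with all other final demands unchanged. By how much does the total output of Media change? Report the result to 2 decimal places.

I − A =
  [   0.60    -0.15    -0.25]
  [   0.00     0.65     0.00]
  [  -0.15    -0.15     0.60]
Cofactors of I−A, C_ij = (−1)^(i+j)·(minor ij) (rows/columns in the sector order above):
  C_11 = (0.65)(0.60) − (0.00)(-0.15) = 0.3900
  C_12 = −[(0.00)(0.60) − (0.00)(-0.15)] = 0.0000
  C_13 = (0.00)(-0.15) − (0.65)(-0.15) = 0.0975
  C_21 = −[(-0.15)(0.60) − (-0.25)(-0.15)] = 0.1275
  C_22 = (0.60)(0.60) − (-0.25)(-0.15) = 0.3225
  C_23 = −[(0.60)(-0.15) − (-0.15)(-0.15)] = 0.1125
  C_31 = (-0.15)(0.00) − (-0.25)(0.65) = 0.1625
  C_32 = −[(0.60)(0.00) − (-0.25)(0.00)] = 0.0000
  C_33 = (0.60)(0.65) − (-0.15)(0.00) = 0.3900
det(I−A) = Σ_j (I−A)_1j·C_1j = (0.60)(0.3900) + (-0.15)(0.0000) + (-0.25)(0.0975) = 0.209625
adj(I−A) = Cᵀ =
  [ 0.3900   0.1275   0.1625]
  [ 0.0000   0.3225   0.0000]
  [ 0.0975   0.1125   0.3900]
(I − A)⁻¹ = adj(I−A) / det(I−A) ≈
  [   1.8605     0.6082     0.7752]
  [   0.0000     1.5385     0.0000]
  [   0.4651     0.5367     1.8605]
Δx = (I − A)⁻¹ Δd with Δd having -60 in the Media component and 0 elsewhere.
So Δx_M = L_MM · (-60), where L_MM = adj(I−A)_MM / det(I−A) = 0.3900 / 0.209625.
Δx_M = 0.3900 × (-60) / 0.209625 = -23.40 / 0.209625 ≈ -111.63.

Δx_M = -111.63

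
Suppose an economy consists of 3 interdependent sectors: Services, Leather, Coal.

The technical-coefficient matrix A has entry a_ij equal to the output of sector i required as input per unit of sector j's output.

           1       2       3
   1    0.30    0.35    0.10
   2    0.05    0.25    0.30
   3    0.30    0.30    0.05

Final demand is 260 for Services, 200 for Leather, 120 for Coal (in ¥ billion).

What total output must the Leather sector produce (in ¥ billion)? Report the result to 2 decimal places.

I − A =
  [   0.70    -0.35    -0.10]
  [  -0.05     0.75    -0.30]
  [  -0.30    -0.30     0.95]
Cofactors of I−A, C_ij = (−1)^(i+j)·(minor ij) (rows/columns in the sector order above):
  C_11 = (0.75)(0.95) − (-0.30)(-0.30) = 0.6225
  C_12 = −[(-0.05)(0.95) − (-0.30)(-0.30)] = 0.1375
  C_13 = (-0.05)(-0.30) − (0.75)(-0.30) = 0.2400
  C_21 = −[(-0.35)(0.95) − (-0.10)(-0.30)] = 0.3625
  C_22 = (0.70)(0.95) − (-0.10)(-0.30) = 0.6350
  C_23 = −[(0.70)(-0.30) − (-0.35)(-0.30)] = 0.3150
  C_31 = (-0.35)(-0.30) − (-0.10)(0.75) = 0.1800
  C_32 = −[(0.70)(-0.30) − (-0.10)(-0.05)] = 0.2150
  C_33 = (0.70)(0.75) − (-0.35)(-0.05) = 0.5075
det(I−A) = Σ_j (I−A)_1j·C_1j = (0.70)(0.6225) + (-0.35)(0.1375) + (-0.10)(0.2400) = 0.363625
adj(I−A) = Cᵀ =
  [ 0.6225   0.3625   0.1800]
  [ 0.1375   0.6350   0.2150]
  [ 0.2400   0.3150   0.5075]
(I − A)⁻¹ = adj(I−A) / det(I−A) ≈
  [   1.7119     0.9969     0.4950]
  [   0.3781     1.7463     0.5913]
  [   0.6600     0.8663     1.3957]
x = (I − A)⁻¹ d = adj(I−A)·d / det(I−A), with det(I−A) = 0.363625:
  x_1 = (0.6225·260 + 0.3625·200 + 0.1800·120) / 0.363625 = 255.95 / 0.363625 ≈ 703.88
  x_2 = (0.1375·260 + 0.6350·200 + 0.2150·120) / 0.363625 = 188.55 / 0.363625 ≈ 518.53
  x_3 = (0.2400·260 + 0.3150·200 + 0.5075·120) / 0.363625 = 186.30 / 0.363625 ≈ 512.34

x_2 = 518.53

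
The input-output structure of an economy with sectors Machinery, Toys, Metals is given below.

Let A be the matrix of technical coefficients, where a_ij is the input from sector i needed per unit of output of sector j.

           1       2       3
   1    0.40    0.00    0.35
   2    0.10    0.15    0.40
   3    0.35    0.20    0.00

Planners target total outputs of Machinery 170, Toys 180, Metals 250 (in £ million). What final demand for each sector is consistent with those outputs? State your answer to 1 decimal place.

I − A =
  [   0.60     0.00    -0.35]
  [  -0.10     0.85    -0.40]
  [  -0.35    -0.20     1.00]
d = (I − A) x:
  d_1 = (+0.60)·170 + (+0.00)·180 + (-0.35)·250 = 14.5
  d_2 = (-0.10)·170 + (+0.85)·180 + (-0.40)·250 = 36.0
  d_3 = (-0.35)·170 + (-0.20)·180 + (+1.00)·250 = 154.5

d_1 = 14.5, d_2 = 36.0, d_3 = 154.5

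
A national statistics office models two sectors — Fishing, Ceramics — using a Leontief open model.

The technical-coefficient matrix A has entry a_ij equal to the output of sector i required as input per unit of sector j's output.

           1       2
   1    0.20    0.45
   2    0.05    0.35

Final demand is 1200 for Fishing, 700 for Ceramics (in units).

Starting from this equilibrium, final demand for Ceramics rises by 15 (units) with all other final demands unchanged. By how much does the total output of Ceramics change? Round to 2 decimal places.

Δx_2 = 24.12

I − A =
  [   0.80    -0.45]
  [  -0.05     0.65]
det(I−A) = (0.80)(0.65) − (-0.45)(-0.05) = 0.4975
adj(I−A) = [[0.65, 0.45], [0.05, 0.80]]
(I − A)⁻¹ = adj(I−A) / det(I−A) ≈
  [   1.3065     0.9045]
  [   0.1005     1.6080]
Δx = (I − A)⁻¹ Δd with Δd having +15 in the Ceramics component and 0 elsewhere.
So Δx_2 = L_22 · (+15), where L_22 = adj(I−A)_22 / det(I−A) = 0.80 / 0.4975.
Δx_2 = 0.80 × (+15) / 0.4975 = 12.00 / 0.4975 ≈ 24.12.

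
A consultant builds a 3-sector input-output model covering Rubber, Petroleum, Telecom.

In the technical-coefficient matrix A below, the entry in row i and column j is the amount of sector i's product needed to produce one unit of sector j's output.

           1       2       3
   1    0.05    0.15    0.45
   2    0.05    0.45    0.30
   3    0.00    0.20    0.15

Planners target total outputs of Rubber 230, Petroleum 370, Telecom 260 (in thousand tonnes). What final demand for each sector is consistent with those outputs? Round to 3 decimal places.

d_1 = 46.000, d_2 = 114.000, d_3 = 147.000

I − A =
  [   0.95    -0.15    -0.45]
  [  -0.05     0.55    -0.30]
  [   0.00    -0.20     0.85]
d = (I − A) x:
  d_1 = (+0.95)·230 + (-0.15)·370 + (-0.45)·260 = 46.000
  d_2 = (-0.05)·230 + (+0.55)·370 + (-0.30)·260 = 114.000
  d_3 = (+0.00)·230 + (-0.20)·370 + (+0.85)·260 = 147.000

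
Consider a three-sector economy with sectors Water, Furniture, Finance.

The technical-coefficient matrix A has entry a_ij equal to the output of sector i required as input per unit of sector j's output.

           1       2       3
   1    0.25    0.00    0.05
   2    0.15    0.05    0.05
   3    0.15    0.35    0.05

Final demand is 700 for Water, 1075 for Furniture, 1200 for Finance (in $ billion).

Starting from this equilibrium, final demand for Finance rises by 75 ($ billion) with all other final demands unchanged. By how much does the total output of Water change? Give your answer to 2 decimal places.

I − A =
  [   0.75     0.00    -0.05]
  [  -0.15     0.95    -0.05]
  [  -0.15    -0.35     0.95]
Cofactors of I−A, C_ij = (−1)^(i+j)·(minor ij) (rows/columns in the sector order above):
  C_11 = (0.95)(0.95) − (-0.05)(-0.35) = 0.8850
  C_12 = −[(-0.15)(0.95) − (-0.05)(-0.15)] = 0.1500
  C_13 = (-0.15)(-0.35) − (0.95)(-0.15) = 0.1950
  C_21 = −[(0.00)(0.95) − (-0.05)(-0.35)] = 0.0175
  C_22 = (0.75)(0.95) − (-0.05)(-0.15) = 0.7050
  C_23 = −[(0.75)(-0.35) − (0.00)(-0.15)] = 0.2625
  C_31 = (0.00)(-0.05) − (-0.05)(0.95) = 0.0475
  C_32 = −[(0.75)(-0.05) − (-0.05)(-0.15)] = 0.0450
  C_33 = (0.75)(0.95) − (0.00)(-0.15) = 0.7125
det(I−A) = Σ_j (I−A)_1j·C_1j = (0.75)(0.8850) + (0.00)(0.1500) + (-0.05)(0.1950) = 0.6540
adj(I−A) = Cᵀ =
  [ 0.8850   0.0175   0.0475]
  [ 0.1500   0.7050   0.0450]
  [ 0.1950   0.2625   0.7125]
(I − A)⁻¹ = adj(I−A) / det(I−A) ≈
  [   1.3532     0.0268     0.0726]
  [   0.2294     1.0780     0.0688]
  [   0.2982     0.4014     1.0894]
Δx = (I − A)⁻¹ Δd with Δd having +75 in the Finance component and 0 elsewhere.
So Δx_1 = L_13 · (+75), where L_13 = adj(I−A)_13 / det(I−A) = 0.0475 / 0.6540.
Δx_1 = 0.0475 × (+75) / 0.6540 = 3.5625 / 0.6540 ≈ 5.45.

Δx_1 = 5.45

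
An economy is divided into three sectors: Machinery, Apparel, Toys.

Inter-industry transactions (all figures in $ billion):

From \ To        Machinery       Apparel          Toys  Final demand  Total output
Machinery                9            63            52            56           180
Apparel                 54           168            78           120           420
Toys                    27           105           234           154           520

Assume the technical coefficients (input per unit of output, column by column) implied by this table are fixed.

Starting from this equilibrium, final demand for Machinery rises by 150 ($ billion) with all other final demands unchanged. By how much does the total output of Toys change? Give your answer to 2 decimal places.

Technical coefficients a_ij = z_ij / X_j:
  a_MM = 9/180 = 0.05, a_AM = 54/180 = 0.30, a_TM = 27/180 = 0.15
  a_MA = 63/420 = 0.15, a_AA = 168/420 = 0.40, a_TA = 105/420 = 0.25
  a_MT = 52/520 = 0.10, a_AT = 78/520 = 0.15, a_TT = 234/520 = 0.45
I − A =
  [   0.95    -0.15    -0.10]
  [  -0.30     0.60    -0.15]
  [  -0.15    -0.25     0.55]
Cofactors of I−A, C_ij = (−1)^(i+j)·(minor ij) (rows/columns in the sector order above):
  C_11 = (0.60)(0.55) − (-0.15)(-0.25) = 0.2925
  C_12 = −[(-0.30)(0.55) − (-0.15)(-0.15)] = 0.1875
  C_13 = (-0.30)(-0.25) − (0.60)(-0.15) = 0.1650
  C_21 = −[(-0.15)(0.55) − (-0.10)(-0.25)] = 0.1075
  C_22 = (0.95)(0.55) − (-0.10)(-0.15) = 0.5075
  C_23 = −[(0.95)(-0.25) − (-0.15)(-0.15)] = 0.2600
  C_31 = (-0.15)(-0.15) − (-0.10)(0.60) = 0.0825
  C_32 = −[(0.95)(-0.15) − (-0.10)(-0.30)] = 0.1725
  C_33 = (0.95)(0.60) − (-0.15)(-0.30) = 0.5250
det(I−A) = Σ_j (I−A)_1j·C_1j = (0.95)(0.2925) + (-0.15)(0.1875) + (-0.10)(0.1650) = 0.23325
adj(I−A) = Cᵀ =
  [ 0.2925   0.1075   0.0825]
  [ 0.1875   0.5075   0.1725]
  [ 0.1650   0.2600   0.5250]
(I − A)⁻¹ = adj(I−A) / det(I−A) ≈
  [   1.2540     0.4609     0.3537]
  [   0.8039     2.1758     0.7395]
  [   0.7074     1.1147     2.2508]
Δx = (I − A)⁻¹ Δd with Δd having +150 in the Machinery component and 0 elsewhere.
So Δx_T = L_TM · (+150), where L_TM = adj(I−A)_TM / det(I−A) = 0.1650 / 0.23325.
Δx_T = 0.1650 × (+150) / 0.23325 = 24.75 / 0.23325 ≈ 106.11.

Δx_T = 106.11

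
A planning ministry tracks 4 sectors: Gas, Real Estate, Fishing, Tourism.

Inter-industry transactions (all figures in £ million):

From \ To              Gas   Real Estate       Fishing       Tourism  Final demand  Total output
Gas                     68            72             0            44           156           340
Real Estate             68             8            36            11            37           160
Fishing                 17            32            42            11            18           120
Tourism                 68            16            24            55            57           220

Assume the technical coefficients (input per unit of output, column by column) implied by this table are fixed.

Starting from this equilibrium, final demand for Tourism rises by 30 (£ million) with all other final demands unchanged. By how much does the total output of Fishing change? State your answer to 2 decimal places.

Δx_F = 7.51

Technical coefficients a_ij = z_ij / X_j:
  a_GG = 68/340 = 0.20, a_RG = 68/340 = 0.20, a_FG = 17/340 = 0.05, a_TG = 68/340 = 0.20
  a_GR = 72/160 = 0.45, a_RR = 8/160 = 0.05, a_FR = 32/160 = 0.20, a_TR = 16/160 = 0.10
  a_GF = 0/120 = 0.00, a_RF = 36/120 = 0.30, a_FF = 42/120 = 0.35, a_TF = 24/120 = 0.20
  a_GT = 44/220 = 0.20, a_RT = 11/220 = 0.05, a_FT = 11/220 = 0.05, a_TT = 55/220 = 0.25
I − A =
  [   0.80    -0.45     0.00    -0.20]
  [  -0.20     0.95    -0.30    -0.05]
  [  -0.05    -0.20     0.65    -0.05]
  [  -0.20    -0.10    -0.20     0.75]
Compute the cofactors C_ij = (−1)^(i+j)·(3×3 minor ij) of I−A; the adjugate is their transpose:
adj(I−A) = Cᵀ =
  [ 0.401875   0.235875   0.149750   0.132875]
  [ 0.116750   0.354000   0.184000   0.067000]
  [ 0.077875   0.138375   0.452000   0.060125]
  [ 0.143500   0.147000   0.185000   0.380750]
det(I−A) = Σ_j (I−A)_1j·C_1j = (0.80)(0.401875) + (-0.45)(0.116750) + (0.00)(0.077875) + (-0.20)(0.143500) = 0.2402625
(I − A)⁻¹ = adj(I−A) / det(I−A) ≈
  [   1.6726     0.9817     0.6233     0.5530]
  [   0.4859     1.4734     0.7658     0.2789]
  [   0.3241     0.5759     1.8813     0.2502]
  [   0.5973     0.6118     0.7700     1.5847]
Δx = (I − A)⁻¹ Δd with Δd having +30 in the Tourism component and 0 elsewhere.
So Δx_F = L_FT · (+30), where L_FT = adj(I−A)_FT / det(I−A) = 0.060125 / 0.2402625.
Δx_F = 0.060125 × (+30) / 0.2402625 = 1.80375 / 0.2402625 ≈ 7.51.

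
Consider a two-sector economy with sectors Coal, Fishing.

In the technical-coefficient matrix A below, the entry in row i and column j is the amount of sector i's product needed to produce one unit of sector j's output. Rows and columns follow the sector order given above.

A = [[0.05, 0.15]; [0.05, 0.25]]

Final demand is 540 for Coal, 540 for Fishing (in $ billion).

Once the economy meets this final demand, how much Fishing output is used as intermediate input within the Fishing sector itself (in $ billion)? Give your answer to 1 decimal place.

I − A =
  [   0.95    -0.15]
  [  -0.05     0.75]
det(I−A) = (0.95)(0.75) − (-0.15)(-0.05) = 0.7050
adj(I−A) = [[0.75, 0.15], [0.05, 0.95]]
(I − A)⁻¹ = adj(I−A) / det(I−A) ≈
  [   1.0638     0.2128]
  [   0.0709     1.3475]
First solve x = (I − A)⁻¹ d = adj(I−A)·d / det(I−A); in particular x_F = (0.05·540 + 0.95·540) / 0.7050 = 540.00 / 0.7050 ≈ 765.957.
Intermediate flow from F to F: z_FF = a_FF · x_F = 0.25 × 540.00 / 0.7050 = 135.00 / 0.7050 ≈ 191.5.

z_FF = 191.5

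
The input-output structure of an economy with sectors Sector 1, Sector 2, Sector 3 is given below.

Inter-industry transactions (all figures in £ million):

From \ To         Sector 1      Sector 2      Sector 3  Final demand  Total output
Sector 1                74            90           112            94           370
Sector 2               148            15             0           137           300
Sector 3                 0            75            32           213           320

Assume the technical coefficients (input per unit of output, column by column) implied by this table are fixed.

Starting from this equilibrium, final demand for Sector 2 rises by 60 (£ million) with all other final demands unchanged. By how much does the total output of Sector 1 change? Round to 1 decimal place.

Δx_1 = 39.6

Technical coefficients a_ij = z_ij / X_j:
  a_11 = 74/370 = 0.20, a_21 = 148/370 = 0.40, a_31 = 0/370 = 0.00
  a_12 = 90/300 = 0.30, a_22 = 15/300 = 0.05, a_32 = 75/300 = 0.25
  a_13 = 112/320 = 0.35, a_23 = 0/320 = 0.00, a_33 = 32/320 = 0.10
I − A =
  [   0.80    -0.30    -0.35]
  [  -0.40     0.95     0.00]
  [   0.00    -0.25     0.90]
Cofactors of I−A, C_ij = (−1)^(i+j)·(minor ij) (rows/columns in the sector order above):
  C_11 = (0.95)(0.90) − (0.00)(-0.25) = 0.8550
  C_12 = −[(-0.40)(0.90) − (0.00)(0.00)] = 0.3600
  C_13 = (-0.40)(-0.25) − (0.95)(0.00) = 0.1000
  C_21 = −[(-0.30)(0.90) − (-0.35)(-0.25)] = 0.3575
  C_22 = (0.80)(0.90) − (-0.35)(0.00) = 0.7200
  C_23 = −[(0.80)(-0.25) − (-0.30)(0.00)] = 0.2000
  C_31 = (-0.30)(0.00) − (-0.35)(0.95) = 0.3325
  C_32 = −[(0.80)(0.00) − (-0.35)(-0.40)] = 0.1400
  C_33 = (0.80)(0.95) − (-0.30)(-0.40) = 0.6400
det(I−A) = Σ_j (I−A)_1j·C_1j = (0.80)(0.8550) + (-0.30)(0.3600) + (-0.35)(0.1000) = 0.5410
adj(I−A) = Cᵀ =
  [ 0.8550   0.3575   0.3325]
  [ 0.3600   0.7200   0.1400]
  [ 0.1000   0.2000   0.6400]
(I − A)⁻¹ = adj(I−A) / det(I−A) ≈
  [   1.5804     0.6608     0.6146]
  [   0.6654     1.3309     0.2588]
  [   0.1848     0.3697     1.1830]
Δx = (I − A)⁻¹ Δd with Δd having +60 in the Sector 2 component and 0 elsewhere.
So Δx_1 = L_12 · (+60), where L_12 = adj(I−A)_12 / det(I−A) = 0.3575 / 0.5410.
Δx_1 = 0.3575 × (+60) / 0.5410 = 21.45 / 0.5410 ≈ 39.6.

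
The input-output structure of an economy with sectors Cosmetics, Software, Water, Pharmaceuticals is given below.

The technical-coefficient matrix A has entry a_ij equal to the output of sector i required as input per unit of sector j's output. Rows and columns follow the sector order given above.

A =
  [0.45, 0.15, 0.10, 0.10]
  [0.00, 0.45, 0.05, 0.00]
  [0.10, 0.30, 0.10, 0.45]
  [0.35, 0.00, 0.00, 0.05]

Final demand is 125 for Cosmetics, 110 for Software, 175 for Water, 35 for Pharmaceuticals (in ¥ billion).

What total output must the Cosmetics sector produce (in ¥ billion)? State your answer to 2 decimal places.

x_1 = 400.05

I − A =
  [   0.55    -0.15    -0.10    -0.10]
  [   0.00     0.55    -0.05     0.00]
  [  -0.10    -0.30     0.90    -0.45]
  [  -0.35     0.00     0.00     0.95]
Compute the cofactors C_ij = (−1)^(i+j)·(3×3 minor ij) of I−A; the adjugate is their transpose:
adj(I−A) = Cᵀ =
  [ 0.456000   0.156750   0.059375   0.076125]
  [ 0.012625   0.413500   0.024375   0.012875]
  [ 0.138875   0.184125   0.268125   0.141625]
  [ 0.168000   0.057750   0.021875   0.257750]
det(I−A) = Σ_j (I−A)_1j·C_1j = (0.55)(0.456000) + (-0.15)(0.012625) + (-0.10)(0.138875) + (-0.10)(0.168000) = 0.21821875
(I − A)⁻¹ = adj(I−A) / det(I−A) ≈
  [   2.0896     0.7183     0.2721     0.3488]
  [   0.0579     1.8949     0.1117     0.0590]
  [   0.6364     0.8438     1.2287     0.6490]
  [   0.7699     0.2646     0.1002     1.1812]
x = (I − A)⁻¹ d = adj(I−A)·d / det(I−A), with det(I−A) = 0.21821875:
  x_1 = (0.456000·125 + 0.156750·110 + 0.059375·175 + 0.076125·35) / 0.21821875 = 87.2975 / 0.21821875 ≈ 400.05
  x_2 = (0.012625·125 + 0.413500·110 + 0.024375·175 + 0.012875·35) / 0.21821875 = 51.779375 / 0.21821875 ≈ 237.28
  x_3 = (0.138875·125 + 0.184125·110 + 0.268125·175 + 0.141625·35) / 0.21821875 = 89.491875 / 0.21821875 ≈ 410.10
  x_4 = (0.168000·125 + 0.057750·110 + 0.021875·175 + 0.257750·35) / 0.21821875 = 40.201875 / 0.21821875 ≈ 184.23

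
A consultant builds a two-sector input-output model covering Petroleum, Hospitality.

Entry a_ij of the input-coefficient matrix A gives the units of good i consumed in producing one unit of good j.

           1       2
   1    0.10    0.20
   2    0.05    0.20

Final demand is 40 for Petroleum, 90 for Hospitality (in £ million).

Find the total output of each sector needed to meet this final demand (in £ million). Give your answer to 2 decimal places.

x_1 = 70.42, x_2 = 116.90

I − A =
  [   0.90    -0.20]
  [  -0.05     0.80]
det(I−A) = (0.90)(0.80) − (-0.20)(-0.05) = 0.7100
adj(I−A) = [[0.80, 0.20], [0.05, 0.90]]
(I − A)⁻¹ = adj(I−A) / det(I−A) ≈
  [   1.1268     0.2817]
  [   0.0704     1.2676]
x = (I − A)⁻¹ d = adj(I−A)·d / det(I−A), with det(I−A) = 0.7100:
  x_1 = (0.80·40 + 0.20·90) / 0.7100 = 50.00 / 0.7100 ≈ 70.42
  x_2 = (0.05·40 + 0.90·90) / 0.7100 = 83.00 / 0.7100 ≈ 116.90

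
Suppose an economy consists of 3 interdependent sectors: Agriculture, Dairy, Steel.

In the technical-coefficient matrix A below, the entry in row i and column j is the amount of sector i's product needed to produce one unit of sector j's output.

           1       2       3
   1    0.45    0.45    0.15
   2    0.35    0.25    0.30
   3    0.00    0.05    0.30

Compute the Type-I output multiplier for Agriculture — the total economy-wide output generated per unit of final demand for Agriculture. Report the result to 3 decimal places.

I − A =
  [   0.55    -0.45    -0.15]
  [  -0.35     0.75    -0.30]
  [   0.00    -0.05     0.70]
Cofactors of I−A, C_ij = (−1)^(i+j)·(minor ij) (rows/columns in the sector order above):
  C_11 = (0.75)(0.70) − (-0.30)(-0.05) = 0.5100
  C_12 = −[(-0.35)(0.70) − (-0.30)(0.00)] = 0.2450
  C_13 = (-0.35)(-0.05) − (0.75)(0.00) = 0.0175
  C_21 = −[(-0.45)(0.70) − (-0.15)(-0.05)] = 0.3225
  C_22 = (0.55)(0.70) − (-0.15)(0.00) = 0.3850
  C_23 = −[(0.55)(-0.05) − (-0.45)(0.00)] = 0.0275
  C_31 = (-0.45)(-0.30) − (-0.15)(0.75) = 0.2475
  C_32 = −[(0.55)(-0.30) − (-0.15)(-0.35)] = 0.2175
  C_33 = (0.55)(0.75) − (-0.45)(-0.35) = 0.2550
det(I−A) = Σ_j (I−A)_1j·C_1j = (0.55)(0.5100) + (-0.45)(0.2450) + (-0.15)(0.0175) = 0.167625
adj(I−A) = Cᵀ =
  [ 0.5100   0.3225   0.2475]
  [ 0.2450   0.3850   0.2175]
  [ 0.0175   0.0275   0.2550]
(I − A)⁻¹ = adj(I−A) / det(I−A) ≈
  [   3.0425     1.9239     1.4765]
  [   1.4616     2.2968     1.2975]
  [   0.1044     0.1641     1.5213]
The output multiplier for sector j is the column-j sum of the Leontief inverse (I − A)⁻¹ = adj(I−A) / det(I−A).
Column 1 of adj(I−A): (0.5100, 0.2450, 0.0175); det(I−A) = 0.167625.
m_1 = (0.5100 + 0.2450 + 0.0175) / 0.167625 = 0.7725 / 0.167625 ≈ 4.609.

m_1 = 4.609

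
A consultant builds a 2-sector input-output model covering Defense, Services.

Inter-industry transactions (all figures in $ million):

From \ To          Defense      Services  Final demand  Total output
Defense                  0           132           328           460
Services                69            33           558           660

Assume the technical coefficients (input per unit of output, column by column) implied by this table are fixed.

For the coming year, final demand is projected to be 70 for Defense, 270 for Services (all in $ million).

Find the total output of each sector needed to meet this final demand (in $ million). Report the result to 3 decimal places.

x_1 = 130.978, x_2 = 304.891

Technical coefficients a_ij = z_ij / X_j:
  a_11 = 0/460 = 0.00, a_21 = 69/460 = 0.15
  a_12 = 132/660 = 0.20, a_22 = 33/660 = 0.05
I − A =
  [   1.00    -0.20]
  [  -0.15     0.95]
det(I−A) = (1.00)(0.95) − (-0.20)(-0.15) = 0.9200
adj(I−A) = [[0.95, 0.20], [0.15, 1.00]]
(I − A)⁻¹ = adj(I−A) / det(I−A) ≈
  [   1.0326     0.2174]
  [   0.1630     1.0870]
x = (I − A)⁻¹ d = adj(I−A)·d / det(I−A), with det(I−A) = 0.9200:
  x_1 = (0.95·70 + 0.20·270) / 0.9200 = 120.50 / 0.9200 ≈ 130.978
  x_2 = (0.15·70 + 1.00·270) / 0.9200 = 280.50 / 0.9200 ≈ 304.891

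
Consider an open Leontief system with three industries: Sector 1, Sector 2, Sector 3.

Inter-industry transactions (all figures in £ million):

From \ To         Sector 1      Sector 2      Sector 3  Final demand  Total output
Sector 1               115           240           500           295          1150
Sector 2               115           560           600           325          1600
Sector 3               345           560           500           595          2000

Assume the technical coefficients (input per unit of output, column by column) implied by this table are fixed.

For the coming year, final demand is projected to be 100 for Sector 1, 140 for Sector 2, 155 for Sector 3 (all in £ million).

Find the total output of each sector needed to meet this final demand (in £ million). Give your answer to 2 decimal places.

Technical coefficients a_ij = z_ij / X_j:
  a_11 = 115/1150 = 0.10, a_21 = 115/1150 = 0.10, a_31 = 345/1150 = 0.30
  a_12 = 240/1600 = 0.15, a_22 = 560/1600 = 0.35, a_32 = 560/1600 = 0.35
  a_13 = 500/2000 = 0.25, a_23 = 600/2000 = 0.30, a_33 = 500/2000 = 0.25
I − A =
  [   0.90    -0.15    -0.25]
  [  -0.10     0.65    -0.30]
  [  -0.30    -0.35     0.75]
Cofactors of I−A, C_ij = (−1)^(i+j)·(minor ij) (rows/columns in the sector order above):
  C_11 = (0.65)(0.75) − (-0.30)(-0.35) = 0.3825
  C_12 = −[(-0.10)(0.75) − (-0.30)(-0.30)] = 0.1650
  C_13 = (-0.10)(-0.35) − (0.65)(-0.30) = 0.2300
  C_21 = −[(-0.15)(0.75) − (-0.25)(-0.35)] = 0.2000
  C_22 = (0.90)(0.75) − (-0.25)(-0.30) = 0.6000
  C_23 = −[(0.90)(-0.35) − (-0.15)(-0.30)] = 0.3600
  C_31 = (-0.15)(-0.30) − (-0.25)(0.65) = 0.2075
  C_32 = −[(0.90)(-0.30) − (-0.25)(-0.10)] = 0.2950
  C_33 = (0.90)(0.65) − (-0.15)(-0.10) = 0.5700
det(I−A) = Σ_j (I−A)_1j·C_1j = (0.90)(0.3825) + (-0.15)(0.1650) + (-0.25)(0.2300) = 0.2620
adj(I−A) = Cᵀ =
  [ 0.3825   0.2000   0.2075]
  [ 0.1650   0.6000   0.2950]
  [ 0.2300   0.3600   0.5700]
(I − A)⁻¹ = adj(I−A) / det(I−A) ≈
  [   1.4599     0.7634     0.7920]
  [   0.6298     2.2901     1.1260]
  [   0.8779     1.3740     2.1756]
x = (I − A)⁻¹ d = adj(I−A)·d / det(I−A), with det(I−A) = 0.2620:
  x_1 = (0.3825·100 + 0.2000·140 + 0.2075·155) / 0.2620 = 98.4125 / 0.2620 ≈ 375.62
  x_2 = (0.1650·100 + 0.6000·140 + 0.2950·155) / 0.2620 = 146.225 / 0.2620 ≈ 558.11
  x_3 = (0.2300·100 + 0.3600·140 + 0.5700·155) / 0.2620 = 161.75 / 0.2620 ≈ 617.37

x_1 = 375.62, x_2 = 558.11, x_3 = 617.37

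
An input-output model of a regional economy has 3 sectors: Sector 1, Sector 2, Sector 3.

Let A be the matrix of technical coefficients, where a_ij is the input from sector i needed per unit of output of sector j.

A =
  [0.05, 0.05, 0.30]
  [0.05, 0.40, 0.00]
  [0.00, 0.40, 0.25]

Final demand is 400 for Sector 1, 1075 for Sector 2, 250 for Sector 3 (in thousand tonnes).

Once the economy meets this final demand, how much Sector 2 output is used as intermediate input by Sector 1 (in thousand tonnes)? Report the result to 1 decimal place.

I − A =
  [   0.95    -0.05    -0.30]
  [  -0.05     0.60     0.00]
  [   0.00    -0.40     0.75]
Cofactors of I−A, C_ij = (−1)^(i+j)·(minor ij) (rows/columns in the sector order above):
  C_11 = (0.60)(0.75) − (0.00)(-0.40) = 0.4500
  C_12 = −[(-0.05)(0.75) − (0.00)(0.00)] = 0.0375
  C_13 = (-0.05)(-0.40) − (0.60)(0.00) = 0.0200
  C_21 = −[(-0.05)(0.75) − (-0.30)(-0.40)] = 0.1575
  C_22 = (0.95)(0.75) − (-0.30)(0.00) = 0.7125
  C_23 = −[(0.95)(-0.40) − (-0.05)(0.00)] = 0.3800
  C_31 = (-0.05)(0.00) − (-0.30)(0.60) = 0.1800
  C_32 = −[(0.95)(0.00) − (-0.30)(-0.05)] = 0.0150
  C_33 = (0.95)(0.60) − (-0.05)(-0.05) = 0.5675
det(I−A) = Σ_j (I−A)_1j·C_1j = (0.95)(0.4500) + (-0.05)(0.0375) + (-0.30)(0.0200) = 0.419625
adj(I−A) = Cᵀ =
  [ 0.4500   0.1575   0.1800]
  [ 0.0375   0.7125   0.0150]
  [ 0.0200   0.3800   0.5675]
(I − A)⁻¹ = adj(I−A) / det(I−A) ≈
  [   1.0724     0.3753     0.4290]
  [   0.0894     1.6979     0.0357]
  [   0.0477     0.9056     1.3524]
First solve x = (I − A)⁻¹ d = adj(I−A)·d / det(I−A); in particular x_1 = (0.4500·400 + 0.1575·1075 + 0.1800·250) / 0.419625 = 394.3125 / 0.419625 ≈ 939.678.
Intermediate flow from 2 to 1: z_21 = a_21 · x_1 = 0.05 × 394.3125 / 0.419625 = 19.715625 / 0.419625 ≈ 47.0.

z_21 = 47.0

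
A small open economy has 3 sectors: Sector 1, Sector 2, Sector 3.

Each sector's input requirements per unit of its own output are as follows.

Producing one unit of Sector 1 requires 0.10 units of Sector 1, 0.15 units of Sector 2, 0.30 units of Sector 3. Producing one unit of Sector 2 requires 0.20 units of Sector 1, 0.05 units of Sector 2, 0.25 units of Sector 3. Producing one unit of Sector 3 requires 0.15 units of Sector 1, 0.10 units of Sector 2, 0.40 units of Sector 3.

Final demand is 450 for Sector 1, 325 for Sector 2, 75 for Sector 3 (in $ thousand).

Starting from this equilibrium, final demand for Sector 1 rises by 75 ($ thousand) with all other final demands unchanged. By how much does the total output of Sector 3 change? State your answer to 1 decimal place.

I − A =
  [   0.90    -0.20    -0.15]
  [  -0.15     0.95    -0.10]
  [  -0.30    -0.25     0.60]
Cofactors of I−A, C_ij = (−1)^(i+j)·(minor ij) (rows/columns in the sector order above):
  C_11 = (0.95)(0.60) − (-0.10)(-0.25) = 0.5450
  C_12 = −[(-0.15)(0.60) − (-0.10)(-0.30)] = 0.1200
  C_13 = (-0.15)(-0.25) − (0.95)(-0.30) = 0.3225
  C_21 = −[(-0.20)(0.60) − (-0.15)(-0.25)] = 0.1575
  C_22 = (0.90)(0.60) − (-0.15)(-0.30) = 0.4950
  C_23 = −[(0.90)(-0.25) − (-0.20)(-0.30)] = 0.2850
  C_31 = (-0.20)(-0.10) − (-0.15)(0.95) = 0.1625
  C_32 = −[(0.90)(-0.10) − (-0.15)(-0.15)] = 0.1125
  C_33 = (0.90)(0.95) − (-0.20)(-0.15) = 0.8250
det(I−A) = Σ_j (I−A)_1j·C_1j = (0.90)(0.5450) + (-0.20)(0.1200) + (-0.15)(0.3225) = 0.418125
adj(I−A) = Cᵀ =
  [ 0.5450   0.1575   0.1625]
  [ 0.1200   0.4950   0.1125]
  [ 0.3225   0.2850   0.8250]
(I − A)⁻¹ = adj(I−A) / det(I−A) ≈
  [   1.3034     0.3767     0.3886]
  [   0.2870     1.1839     0.2691]
  [   0.7713     0.6816     1.9731]
Δx = (I − A)⁻¹ Δd with Δd having +75 in the Sector 1 component and 0 elsewhere.
So Δx_3 = L_31 · (+75), where L_31 = adj(I−A)_31 / det(I−A) = 0.3225 / 0.418125.
Δx_3 = 0.3225 × (+75) / 0.418125 = 24.1875 / 0.418125 ≈ 57.8.

Δx_3 = 57.8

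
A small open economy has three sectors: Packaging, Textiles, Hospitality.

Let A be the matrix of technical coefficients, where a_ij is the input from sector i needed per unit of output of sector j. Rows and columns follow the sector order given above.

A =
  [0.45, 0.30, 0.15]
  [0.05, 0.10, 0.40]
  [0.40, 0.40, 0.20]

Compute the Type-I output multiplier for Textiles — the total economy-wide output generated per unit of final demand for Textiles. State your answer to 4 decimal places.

I − A =
  [   0.55    -0.30    -0.15]
  [  -0.05     0.90    -0.40]
  [  -0.40    -0.40     0.80]
Cofactors of I−A, C_ij = (−1)^(i+j)·(minor ij) (rows/columns in the sector order above):
  C_11 = (0.90)(0.80) − (-0.40)(-0.40) = 0.5600
  C_12 = −[(-0.05)(0.80) − (-0.40)(-0.40)] = 0.2000
  C_13 = (-0.05)(-0.40) − (0.90)(-0.40) = 0.3800
  C_21 = −[(-0.30)(0.80) − (-0.15)(-0.40)] = 0.3000
  C_22 = (0.55)(0.80) − (-0.15)(-0.40) = 0.3800
  C_23 = −[(0.55)(-0.40) − (-0.30)(-0.40)] = 0.3400
  C_31 = (-0.30)(-0.40) − (-0.15)(0.90) = 0.2550
  C_32 = −[(0.55)(-0.40) − (-0.15)(-0.05)] = 0.2275
  C_33 = (0.55)(0.90) − (-0.30)(-0.05) = 0.4800
det(I−A) = Σ_j (I−A)_1j·C_1j = (0.55)(0.5600) + (-0.30)(0.2000) + (-0.15)(0.3800) = 0.1910
adj(I−A) = Cᵀ =
  [ 0.5600   0.3000   0.2550]
  [ 0.2000   0.3800   0.2275]
  [ 0.3800   0.3400   0.4800]
(I − A)⁻¹ = adj(I−A) / det(I−A) ≈
  [   2.93194     1.57068     1.33508]
  [   1.04712     1.98953     1.19110]
  [   1.98953     1.78010     2.51309]
The output multiplier for sector j is the column-j sum of the Leontief inverse (I − A)⁻¹ = adj(I−A) / det(I−A).
Column T of adj(I−A): (0.3000, 0.3800, 0.3400); det(I−A) = 0.1910.
m_T = (0.3000 + 0.3800 + 0.3400) / 0.1910 = 1.02 / 0.1910 ≈ 5.3403.

m_T = 5.3403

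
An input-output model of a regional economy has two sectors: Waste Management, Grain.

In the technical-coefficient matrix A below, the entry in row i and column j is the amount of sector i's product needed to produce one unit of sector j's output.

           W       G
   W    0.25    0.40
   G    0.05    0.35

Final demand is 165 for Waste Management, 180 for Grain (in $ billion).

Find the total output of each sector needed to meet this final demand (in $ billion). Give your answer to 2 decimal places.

x_W = 383.42, x_G = 306.42

I − A =
  [   0.75    -0.40]
  [  -0.05     0.65]
det(I−A) = (0.75)(0.65) − (-0.40)(-0.05) = 0.4675
adj(I−A) = [[0.65, 0.40], [0.05, 0.75]]
(I − A)⁻¹ = adj(I−A) / det(I−A) ≈
  [   1.3904     0.8556]
  [   0.1070     1.6043]
x = (I − A)⁻¹ d = adj(I−A)·d / det(I−A), with det(I−A) = 0.4675:
  x_W = (0.65·165 + 0.40·180) / 0.4675 = 179.25 / 0.4675 ≈ 383.42
  x_G = (0.05·165 + 0.75·180) / 0.4675 = 143.25 / 0.4675 ≈ 306.42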